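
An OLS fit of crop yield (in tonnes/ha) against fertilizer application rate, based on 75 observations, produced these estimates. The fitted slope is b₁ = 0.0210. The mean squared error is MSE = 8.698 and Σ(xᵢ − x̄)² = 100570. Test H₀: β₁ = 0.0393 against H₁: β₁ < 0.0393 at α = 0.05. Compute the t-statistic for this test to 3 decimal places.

SE(b₁) = √(MSE/Sₓₓ) = √(8.698/100570) = 0.00929984.
t = (0.0210 − 0.0393) / 0.00929984 = -1.968.
df = n − 2 = 73.
One-sided p ≈ 0.0264, which is < 0.05, so reject H₀.
There is evidence that the true slope on fertilizer application rate is below 0.0393 tonnes/ha per unit.

t = -1.968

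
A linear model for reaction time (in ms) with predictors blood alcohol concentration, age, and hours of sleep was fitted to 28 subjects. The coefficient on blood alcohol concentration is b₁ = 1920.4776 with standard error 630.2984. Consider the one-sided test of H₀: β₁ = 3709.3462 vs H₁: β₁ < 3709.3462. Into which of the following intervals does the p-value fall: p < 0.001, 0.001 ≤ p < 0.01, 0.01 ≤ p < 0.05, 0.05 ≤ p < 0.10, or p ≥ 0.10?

0.001 ≤ p < 0.01

t = (1920.4776 − 3709.3462) / 630.2984 = -2.838.
df = n − k − 1 = 28 − 3 − 1 = 24.
One-sided p = P(T_{24} < t) ≈ 0.0045.
So 0.001 ≤ p < 0.01.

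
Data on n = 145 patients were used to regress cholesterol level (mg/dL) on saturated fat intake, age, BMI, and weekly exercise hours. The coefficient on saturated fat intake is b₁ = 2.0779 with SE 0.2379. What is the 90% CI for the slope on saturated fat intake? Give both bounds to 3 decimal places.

df = n − k − 1 = 145 − 4 − 1 = 140.
t* = t_{0.05, 140} = 1.655811.
Margin = t* × SE = 1.655811 × 0.2379 = 0.39392.
CI: 2.0779 ± 0.39392 → (1.684, 2.472).
With 90% confidence, each one-unit increase in saturated fat intake is associated with a change of between 1.684 and 2.472 mg/dL in cholesterol level, holding the other predictors fixed.

(1.684, 2.472)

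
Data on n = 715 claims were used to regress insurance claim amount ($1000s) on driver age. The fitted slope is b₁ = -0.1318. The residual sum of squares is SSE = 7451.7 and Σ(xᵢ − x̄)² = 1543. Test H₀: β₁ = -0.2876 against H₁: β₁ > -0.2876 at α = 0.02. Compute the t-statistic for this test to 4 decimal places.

MSE = SSE/(n − 2) = 7451.7/713 = 10.4512.
SE(b₁) = √(MSE/Sₓₓ) = √(10.4512/1543) = 0.0823.
t = (-0.1318 − (-0.2876)) / 0.0823 = 1.8931.
df = n − 2 = 713.
One-sided p ≈ 0.0294, which is ≥ 0.02, so fail to reject H₀.
The data do not give significant evidence that the true slope on driver age exceeds -0.2876 $1000s per unit.

t = 1.8931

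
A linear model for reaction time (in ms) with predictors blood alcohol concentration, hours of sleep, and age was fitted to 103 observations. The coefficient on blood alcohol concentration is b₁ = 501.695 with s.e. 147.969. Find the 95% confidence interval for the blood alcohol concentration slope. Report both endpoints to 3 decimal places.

df = n − k − 1 = 103 − 3 − 1 = 99.
t* = t_{0.025, 99} = 1.984217.
Margin = t* × SE = 1.984217 × 147.969 = 293.60260.
CI: 501.695 ± 293.60260 → (208.092, 795.298).
With 95% confidence, each one-unit increase in blood alcohol concentration is associated with a change of between 208.092 and 795.298 ms in reaction time, holding the other predictors fixed.

(208.092, 795.298)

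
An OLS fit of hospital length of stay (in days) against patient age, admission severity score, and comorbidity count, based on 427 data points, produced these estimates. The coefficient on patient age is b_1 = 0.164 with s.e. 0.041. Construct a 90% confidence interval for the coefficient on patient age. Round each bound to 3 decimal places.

df = n − k − 1 = 427 − 3 − 1 = 423.
t* = t_{0.05, 423} = 1.648464.
Margin = t* × SE = 1.648464 × 0.041 = 0.06759.
CI: 0.164 ± 0.06759 → (0.096, 0.232).
With 90% confidence, each one-unit increase in patient age is associated with a change of between 0.096 and 0.232 days in hospital length of stay, holding the other predictors fixed.

(0.096, 0.232)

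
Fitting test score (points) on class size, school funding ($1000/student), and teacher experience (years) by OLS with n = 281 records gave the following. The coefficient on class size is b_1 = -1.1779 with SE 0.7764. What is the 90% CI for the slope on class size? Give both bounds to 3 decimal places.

df = n − k − 1 = 281 − 3 − 1 = 277.
t* = t_{0.05, 277} = 1.650373.
Margin = t* × SE = 1.650373 × 0.7764 = 1.28135.
CI: -1.1779 ± 1.28135 → (-2.459, 0.103).
With 90% confidence, each one-unit increase in class size is associated with a change of between -2.459 and 0.103 points in test score, holding the other predictors fixed.

(-2.459, 0.103)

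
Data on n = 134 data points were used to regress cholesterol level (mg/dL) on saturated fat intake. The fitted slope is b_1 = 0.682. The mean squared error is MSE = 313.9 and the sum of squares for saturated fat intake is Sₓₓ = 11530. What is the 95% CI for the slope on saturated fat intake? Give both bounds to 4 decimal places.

(0.3556, 1.0084)

SE(b_1) = √(MSE/Sₓₓ) = √(313.9/11530) = 0.164999.
df = n − 2 = 132.
t* = t_{0.025, 132} = 1.978099.
Margin = t* × SE = 1.978099 × 0.164999 = 0.326384.
CI: 0.682 ± 0.326384 → (0.3556, 1.0084).
With 95% confidence, each one-unit increase in saturated fat intake is associated with a change of between 0.3556 and 1.0084 mg/dL in cholesterol level.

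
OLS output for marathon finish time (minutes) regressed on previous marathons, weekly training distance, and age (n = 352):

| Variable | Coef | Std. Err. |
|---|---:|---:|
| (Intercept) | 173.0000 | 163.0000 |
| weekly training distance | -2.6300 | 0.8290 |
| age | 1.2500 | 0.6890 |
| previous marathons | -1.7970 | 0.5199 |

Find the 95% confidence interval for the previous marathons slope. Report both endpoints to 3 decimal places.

(-2.820, -0.774)

Read off: b = -1.7970, SE = 0.5199 for previous marathons.
df = n − k − 1 = 352 − 3 − 1 = 348.
t* = t_{0.025, 348} = 1.966804.
Margin = t* × SE = 1.966804 × 0.5199 = 1.02254.
CI: -1.7970 ± 1.02254 → (-2.820, -0.774).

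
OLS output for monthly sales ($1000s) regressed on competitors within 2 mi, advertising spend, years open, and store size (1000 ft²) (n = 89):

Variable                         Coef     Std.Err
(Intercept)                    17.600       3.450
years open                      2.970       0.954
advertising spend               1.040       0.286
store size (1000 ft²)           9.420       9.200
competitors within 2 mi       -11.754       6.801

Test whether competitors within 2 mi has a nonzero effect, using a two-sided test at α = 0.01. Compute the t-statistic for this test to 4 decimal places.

Read off: b = -11.754, SE = 6.801 for competitors within 2 mi.
H₀: β₁ = 0 vs H₁: β₁ ≠ 0.
t = -11.754 / 6.801 = -1.7283.
df = n − k − 1 = 89 − 4 − 1 = 84.
Two-sided p ≈ 0.0876, which is ≥ 0.01, so fail to reject H₀.
The data do not give significant evidence of an association between competitors within 2 mi and monthly sales, after adjusting for the other predictors.

t = -1.7283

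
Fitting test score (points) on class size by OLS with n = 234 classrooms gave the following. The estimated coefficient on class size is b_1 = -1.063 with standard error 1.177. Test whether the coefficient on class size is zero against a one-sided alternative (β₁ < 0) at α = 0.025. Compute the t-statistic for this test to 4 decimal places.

H₀: β₁ = 0 vs H₁: β₁ < 0.
t = (b_1 − β₁⁰)/SE = -1.063 / 1.177 = -0.9031.
df = n − 2 = 234 − 2 = 232.
One-sided p ≈ 0.1837, which is ≥ 0.025, so fail to reject H₀.
The data do not give significant evidence that the true slope on class size is negative.

t = -0.9031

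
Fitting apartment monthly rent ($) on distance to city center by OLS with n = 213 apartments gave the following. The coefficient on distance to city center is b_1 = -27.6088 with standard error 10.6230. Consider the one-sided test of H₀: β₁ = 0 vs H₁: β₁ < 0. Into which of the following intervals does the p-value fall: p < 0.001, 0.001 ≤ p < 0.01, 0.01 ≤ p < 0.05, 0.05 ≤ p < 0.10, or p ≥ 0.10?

t = -27.6088 / 10.6230 = -2.599.
df = n − 2 = 213 − 2 = 211.
One-sided p = P(T_{211} < t) ≈ 0.0050.
So 0.001 ≤ p < 0.01.

0.001 ≤ p < 0.01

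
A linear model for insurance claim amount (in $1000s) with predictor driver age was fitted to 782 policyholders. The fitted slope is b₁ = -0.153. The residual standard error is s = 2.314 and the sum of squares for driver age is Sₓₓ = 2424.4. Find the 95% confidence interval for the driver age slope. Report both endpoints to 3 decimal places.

(-0.245, -0.061)

SE(b₁) = s/√Sₓₓ = 2.314/√2424.4 = 0.046996.
df = n − 2 = 780.
t* = t_{0.025, 780} = 1.96301.
Margin = t* × SE = 1.96301 × 0.046996 = 0.09225.
CI: -0.153 ± 0.09225 → (-0.245, -0.061).
With 95% confidence, each one-unit increase in driver age is associated with a change of between -0.245 and -0.061 $1000s in insurance claim amount.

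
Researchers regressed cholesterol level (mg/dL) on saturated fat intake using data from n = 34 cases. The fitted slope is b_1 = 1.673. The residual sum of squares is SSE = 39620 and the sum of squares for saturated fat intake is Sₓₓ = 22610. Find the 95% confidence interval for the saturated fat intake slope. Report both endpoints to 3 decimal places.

MSE = SSE/(n − 2) = 39620/32 = 1238.12.
SE(b_1) = √(MSE/Sₓₓ) = √(1238.12/22610) = 0.234009.
df = n − 2 = 32.
t* = t_{0.025, 32} = 2.036933.
Margin = t* × SE = 2.036933 × 0.234009 = 0.47666.
CI: 1.673 ± 0.47666 → (1.196, 2.150).
With 95% confidence, each one-unit increase in saturated fat intake is associated with a change of between 1.196 and 2.150 mg/dL in cholesterol level.

(1.196, 2.150)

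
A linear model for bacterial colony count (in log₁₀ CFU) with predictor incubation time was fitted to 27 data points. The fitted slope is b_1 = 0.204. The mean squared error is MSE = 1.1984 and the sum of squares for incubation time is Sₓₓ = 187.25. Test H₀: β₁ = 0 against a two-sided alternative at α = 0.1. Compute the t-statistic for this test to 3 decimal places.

t = 2.550

SE(b_1) = √(MSE/Sₓₓ) = √(1.1984/187.25) = 0.08.
t = 0.204 / 0.08 = 2.550.
df = n − 2 = 25.
Two-sided p ≈ 0.0173, which is < 0.1, so reject H₀.
There is evidence that incubation time is associated with bacterial colony count.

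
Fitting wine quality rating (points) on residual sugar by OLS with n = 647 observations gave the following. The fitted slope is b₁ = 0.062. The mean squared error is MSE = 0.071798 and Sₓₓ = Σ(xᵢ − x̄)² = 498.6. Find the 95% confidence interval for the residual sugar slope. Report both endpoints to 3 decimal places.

(0.038, 0.086)

SE(b₁) = √(MSE/Sₓₓ) = √(0.071798/498.6) = 0.012.
df = n − 2 = 645.
t* = t_{0.025, 645} = 1.963649.
Margin = t* × SE = 1.963649 × 0.012 = 0.02356.
CI: 0.062 ± 0.02356 → (0.038, 0.086).
With 95% confidence, each one-unit increase in residual sugar is associated with a change of between 0.038 and 0.086 points in wine quality rating.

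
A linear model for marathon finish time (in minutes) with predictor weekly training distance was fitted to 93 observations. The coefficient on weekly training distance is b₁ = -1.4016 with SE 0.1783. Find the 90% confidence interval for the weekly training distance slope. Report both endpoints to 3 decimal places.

df = n − 2 = 93 − 2 = 91.
t* = t_{0.05, 91} = 1.661771.
Margin = t* × SE = 1.661771 × 0.1783 = 0.29629.
CI: -1.4016 ± 0.29629 → (-1.698, -1.105).
With 90% confidence, each one-unit increase in weekly training distance is associated with a change of between -1.698 and -1.105 minutes in marathon finish time.

(-1.698, -1.105)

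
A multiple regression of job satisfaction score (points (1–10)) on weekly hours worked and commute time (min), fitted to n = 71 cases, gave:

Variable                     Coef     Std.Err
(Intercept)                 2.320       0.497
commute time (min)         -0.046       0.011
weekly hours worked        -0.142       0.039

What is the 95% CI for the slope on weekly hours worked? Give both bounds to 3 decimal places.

Read off: b = -0.142, SE = 0.039 for weekly hours worked.
df = n − k − 1 = 71 − 2 − 1 = 68.
t* = t_{0.025, 68} = 1.995469.
Margin = t* × SE = 1.995469 × 0.039 = 0.07782.
CI: -0.142 ± 0.07782 → (-0.220, -0.064).

(-0.220, -0.064)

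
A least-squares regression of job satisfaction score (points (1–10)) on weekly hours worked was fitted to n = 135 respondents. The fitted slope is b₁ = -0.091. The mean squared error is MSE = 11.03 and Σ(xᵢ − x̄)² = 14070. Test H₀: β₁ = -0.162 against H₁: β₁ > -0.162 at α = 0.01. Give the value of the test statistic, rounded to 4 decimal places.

SE(b₁) = √(MSE/Sₓₓ) = √(11.03/14070) = 0.0279989.
t = (-0.091 − (-0.162)) / 0.0279989 = 2.5358.
df = n − 2 = 133.
One-sided p ≈ 0.0062, which is < 0.01, so reject H₀.
There is evidence that the true slope on weekly hours worked exceeds -0.162 points (1–10) per unit.

t = 2.5358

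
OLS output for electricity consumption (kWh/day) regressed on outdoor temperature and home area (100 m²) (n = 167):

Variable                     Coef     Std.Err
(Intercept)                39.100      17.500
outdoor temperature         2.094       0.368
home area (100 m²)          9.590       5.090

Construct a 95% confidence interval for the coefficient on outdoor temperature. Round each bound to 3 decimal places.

(1.367, 2.821)

Read off: b = 2.094, SE = 0.368 for outdoor temperature.
df = n − k − 1 = 167 − 2 − 1 = 164.
t* = t_{0.025, 164} = 1.974535.
Margin = t* × SE = 1.974535 × 0.368 = 0.72663.
CI: 2.094 ± 0.72663 → (1.367, 2.821).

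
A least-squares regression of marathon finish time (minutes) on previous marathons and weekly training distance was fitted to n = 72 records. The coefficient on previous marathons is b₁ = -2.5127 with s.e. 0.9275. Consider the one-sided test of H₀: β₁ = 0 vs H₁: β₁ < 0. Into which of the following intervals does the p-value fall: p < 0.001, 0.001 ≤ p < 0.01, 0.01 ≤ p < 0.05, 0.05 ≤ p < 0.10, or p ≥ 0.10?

0.001 ≤ p < 0.01

t = -2.5127 / 0.9275 = -2.709.
df = n − k − 1 = 72 − 2 − 1 = 69.
One-sided p = P(T_{69} < t) ≈ 0.0043.
So 0.001 ≤ p < 0.01.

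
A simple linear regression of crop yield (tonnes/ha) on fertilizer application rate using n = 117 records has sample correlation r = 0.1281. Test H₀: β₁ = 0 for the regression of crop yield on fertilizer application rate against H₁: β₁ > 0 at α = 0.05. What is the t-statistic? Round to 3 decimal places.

t = 1.385

t = r·√(n − 2)/√(1 − r²) = 0.1281·√115/√0.98359 = 1.385.
df = n − 2 = 115.
One-sided p ≈ 0.0843, which is ≥ 0.05, so fail to reject H₀.
The data do not give significant evidence of a linear association between fertilizer application rate and crop yield.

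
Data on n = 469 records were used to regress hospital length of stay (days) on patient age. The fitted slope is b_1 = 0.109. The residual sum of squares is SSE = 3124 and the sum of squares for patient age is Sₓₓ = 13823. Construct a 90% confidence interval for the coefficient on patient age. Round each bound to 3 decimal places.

(0.073, 0.145)

MSE = SSE/(n − 2) = 3124/467 = 6.68951.
SE(b_1) = √(MSE/Sₓₓ) = √(6.68951/13823) = 0.0219986.
df = n − 2 = 467.
t* = t_{0.05, 467} = 1.648123.
Margin = t* × SE = 1.648123 × 0.0219986 = 0.03626.
CI: 0.109 ± 0.03626 → (0.073, 0.145).
With 90% confidence, each one-unit increase in patient age is associated with a change of between 0.073 and 0.145 days in hospital length of stay.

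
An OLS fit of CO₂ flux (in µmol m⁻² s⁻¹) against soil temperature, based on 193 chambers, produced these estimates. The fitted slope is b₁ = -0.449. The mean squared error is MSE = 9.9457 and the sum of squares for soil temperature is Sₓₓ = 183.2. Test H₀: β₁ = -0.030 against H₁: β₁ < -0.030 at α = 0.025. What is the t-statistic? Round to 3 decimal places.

t = -1.798

SE(b₁) = √(MSE/Sₓₓ) = √(9.9457/183.2) = 0.232999.
t = (-0.449 − (-0.030)) / 0.232999 = -1.798.
df = n − 2 = 191.
One-sided p ≈ 0.0369, which is ≥ 0.025, so fail to reject H₀.
The data do not give significant evidence that the true slope on soil temperature is below -0.030 µmol m⁻² s⁻¹ per unit.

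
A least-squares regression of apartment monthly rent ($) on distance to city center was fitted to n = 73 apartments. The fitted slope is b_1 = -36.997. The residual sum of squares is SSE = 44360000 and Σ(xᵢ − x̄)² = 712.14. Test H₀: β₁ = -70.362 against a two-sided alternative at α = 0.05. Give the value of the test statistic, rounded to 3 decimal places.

MSE = SSE/(n − 2) = 44360000/71 = 624789.
SE(b_1) = √(MSE/Sₓₓ) = √(624789/712.14) = 29.6199.
t = (-36.997 − (-70.362)) / 29.6199 = 1.126.
df = n − 2 = 71.
Two-sided p ≈ 0.2638, which is ≥ 0.05, so fail to reject H₀.
The data are consistent with a true slope of -70.362 $ per unit of distance to city center.

t = 1.126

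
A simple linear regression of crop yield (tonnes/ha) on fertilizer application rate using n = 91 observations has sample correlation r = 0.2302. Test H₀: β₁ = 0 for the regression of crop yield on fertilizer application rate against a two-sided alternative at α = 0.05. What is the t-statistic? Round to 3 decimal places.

t = r·√(n − 2)/√(1 − r²) = 0.2302·√89/√0.947008 = 2.232.
df = n − 2 = 89.
Two-sided p ≈ 0.0282, which is < 0.05, so reject H₀.
There is evidence of a linear association between fertilizer application rate and crop yield.

t = 2.232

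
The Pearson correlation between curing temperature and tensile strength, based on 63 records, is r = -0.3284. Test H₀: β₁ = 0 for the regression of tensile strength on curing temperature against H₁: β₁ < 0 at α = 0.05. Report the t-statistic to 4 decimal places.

t = -2.7155

t = r·√(n − 2)/√(1 − r²) = -0.3284·√61/√0.892153 = -2.7155.
df = n − 2 = 61.
One-sided p ≈ 0.0043, which is < 0.05, so reject H₀.
There is evidence of a linear association between curing temperature and tensile strength.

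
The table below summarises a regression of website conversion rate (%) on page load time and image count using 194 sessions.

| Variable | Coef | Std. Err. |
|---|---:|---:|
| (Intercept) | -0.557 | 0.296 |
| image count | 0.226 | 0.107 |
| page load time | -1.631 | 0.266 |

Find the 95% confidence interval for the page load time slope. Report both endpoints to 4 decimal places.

Read off: b = -1.631, SE = 0.266 for page load time.
df = n − k − 1 = 194 − 2 − 1 = 191.
t* = t_{0.025, 191} = 1.972462.
Margin = t* × SE = 1.972462 × 0.266 = 0.524675.
CI: -1.631 ± 0.524675 → (-2.1557, -1.1063).

(-2.1557, -1.1063)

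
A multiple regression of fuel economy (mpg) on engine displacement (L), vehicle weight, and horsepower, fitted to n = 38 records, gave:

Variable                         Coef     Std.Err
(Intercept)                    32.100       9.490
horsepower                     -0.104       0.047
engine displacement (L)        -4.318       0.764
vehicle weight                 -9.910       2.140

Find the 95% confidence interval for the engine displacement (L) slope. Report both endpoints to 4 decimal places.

(-5.8706, -2.7654)

Read off: b = -4.318, SE = 0.764 for engine displacement (L).
df = n − k − 1 = 38 − 3 − 1 = 34.
t* = t_{0.025, 34} = 2.032245.
Margin = t* × SE = 2.032245 × 0.764 = 1.552635.
CI: -4.318 ± 1.552635 → (-5.8706, -2.7654).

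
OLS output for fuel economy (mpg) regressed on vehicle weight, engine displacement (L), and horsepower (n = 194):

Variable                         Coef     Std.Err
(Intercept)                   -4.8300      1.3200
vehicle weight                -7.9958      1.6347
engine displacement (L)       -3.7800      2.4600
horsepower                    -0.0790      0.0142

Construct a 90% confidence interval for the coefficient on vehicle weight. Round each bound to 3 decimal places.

(-10.698, -5.294)

Read off: b = -7.9958, SE = 1.6347 for vehicle weight.
df = n − k − 1 = 194 − 3 − 1 = 190.
t* = t_{0.05, 190} = 1.652913.
Margin = t* × SE = 1.652913 × 1.6347 = 2.70202.
CI: -7.9958 ± 2.70202 → (-10.698, -5.294).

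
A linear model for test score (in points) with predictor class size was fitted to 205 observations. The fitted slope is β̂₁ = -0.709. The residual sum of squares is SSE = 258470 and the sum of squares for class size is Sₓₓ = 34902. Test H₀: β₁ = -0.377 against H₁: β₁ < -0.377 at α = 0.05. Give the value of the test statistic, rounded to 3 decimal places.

MSE = SSE/(n − 2) = 258470/203 = 1273.25.
SE(β̂₁) = √(MSE/Sₓₓ) = √(1273.25/34902) = 0.190999.
t = (-0.709 − (-0.377)) / 0.190999 = -1.738.
df = n − 2 = 203.
One-sided p ≈ 0.0418, which is < 0.05, so reject H₀.
There is evidence that the true slope on class size is below -0.377 points per unit.

t = -1.738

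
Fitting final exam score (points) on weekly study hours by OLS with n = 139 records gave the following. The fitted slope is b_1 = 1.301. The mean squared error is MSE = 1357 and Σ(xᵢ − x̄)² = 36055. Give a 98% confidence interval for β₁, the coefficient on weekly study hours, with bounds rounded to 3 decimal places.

(0.844, 1.758)

SE(b_1) = √(MSE/Sₓₓ) = √(1357/36055) = 0.194002.
df = n − 2 = 137.
t* = t_{0.01, 137} = 2.353875.
Margin = t* × SE = 2.353875 × 0.194002 = 0.45666.
CI: 1.301 ± 0.45666 → (0.844, 1.758).
With 98% confidence, each one-unit increase in weekly study hours is associated with a change of between 0.844 and 1.758 points in final exam score.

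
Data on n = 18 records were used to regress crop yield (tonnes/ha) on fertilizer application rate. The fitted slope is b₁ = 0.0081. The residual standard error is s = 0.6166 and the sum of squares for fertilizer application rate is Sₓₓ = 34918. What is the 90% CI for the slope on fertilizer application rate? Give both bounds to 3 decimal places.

SE(b₁) = s/√Sₓₓ = 0.6166/√34918 = 0.00329973.
df = n − 2 = 16.
t* = t_{0.05, 16} = 1.745884.
Margin = t* × SE = 1.745884 × 0.00329973 = 0.00576.
CI: 0.0081 ± 0.00576 → (0.002, 0.014).
With 90% confidence, each one-unit increase in fertilizer application rate is associated with a change of between 0.002 and 0.014 tonnes/ha in crop yield.

(0.002, 0.014)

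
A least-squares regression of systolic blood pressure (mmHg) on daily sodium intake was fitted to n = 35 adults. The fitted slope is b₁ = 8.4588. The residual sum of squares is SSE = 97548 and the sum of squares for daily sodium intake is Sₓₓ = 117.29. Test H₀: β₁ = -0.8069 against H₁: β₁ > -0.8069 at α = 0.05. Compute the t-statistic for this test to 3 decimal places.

MSE = SSE/(n − 2) = 97548/33 = 2956.
SE(b₁) = √(MSE/Sₓₓ) = √(2956/117.29) = 5.02021.
t = (8.4588 − (-0.8069)) / 5.02021 = 1.846.
df = n − 2 = 33.
One-sided p ≈ 0.0370, which is < 0.05, so reject H₀.
There is evidence that the true slope on daily sodium intake exceeds -0.8069 mmHg per unit.

t = 1.846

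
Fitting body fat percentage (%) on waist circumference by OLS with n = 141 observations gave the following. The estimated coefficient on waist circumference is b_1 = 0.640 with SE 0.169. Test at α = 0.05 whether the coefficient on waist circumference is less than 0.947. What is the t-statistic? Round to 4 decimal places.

t = -1.8166

H₀: β₁ = 0.947 vs H₁: β₁ < 0.947.
t = (b_1 − β₁⁰)/SE = (0.640 − 0.947) / 0.169 = -1.8166.
df = n − 2 = 141 − 2 = 139.
One-sided p ≈ 0.0357, which is < 0.05, so reject H₀.
There is evidence that the true slope on waist circumference is below 0.947 % per unit.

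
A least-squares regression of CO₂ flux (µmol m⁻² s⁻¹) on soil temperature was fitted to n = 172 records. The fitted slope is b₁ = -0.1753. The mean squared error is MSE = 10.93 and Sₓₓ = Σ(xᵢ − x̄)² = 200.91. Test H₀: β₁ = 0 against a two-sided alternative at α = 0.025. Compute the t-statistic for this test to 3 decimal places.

SE(b₁) = √(MSE/Sₓₓ) = √(10.93/200.91) = 0.233243.
t = -0.1753 / 0.233243 = -0.752.
df = n − 2 = 170.
Two-sided p ≈ 0.4533, which is ≥ 0.025, so fail to reject H₀.
The data do not give significant evidence of an association between soil temperature and CO₂ flux.

t = -0.752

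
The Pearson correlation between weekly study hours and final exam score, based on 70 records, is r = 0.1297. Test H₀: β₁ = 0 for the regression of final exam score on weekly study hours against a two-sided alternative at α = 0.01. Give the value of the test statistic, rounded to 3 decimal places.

t = r·√(n − 2)/√(1 − r²) = 0.1297·√68/√0.983178 = 1.079.
df = n − 2 = 68.
Two-sided p ≈ 0.2846, which is ≥ 0.01, so fail to reject H₀.
The data do not give significant evidence of a linear association between weekly study hours and final exam score.

t = 1.079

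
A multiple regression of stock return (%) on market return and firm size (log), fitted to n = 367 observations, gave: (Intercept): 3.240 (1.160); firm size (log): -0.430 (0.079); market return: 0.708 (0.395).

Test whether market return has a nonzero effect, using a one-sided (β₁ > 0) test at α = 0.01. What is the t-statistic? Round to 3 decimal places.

Read off: b = 0.708, SE = 0.395 for market return.
H₀: β₁ = 0 vs H₁: β₁ > 0.
t = 0.708 / 0.395 = 1.792.
df = n − k − 1 = 367 − 2 − 1 = 364.
One-sided p ≈ 0.0369, which is ≥ 0.01, so fail to reject H₀.
The data do not give significant evidence that the true slope on market return is positive, holding the other predictors fixed.

t = 1.792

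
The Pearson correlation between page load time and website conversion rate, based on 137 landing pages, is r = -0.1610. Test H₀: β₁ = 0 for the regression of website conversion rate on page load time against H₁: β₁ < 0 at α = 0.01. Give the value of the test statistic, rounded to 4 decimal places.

t = -1.8954

t = r·√(n − 2)/√(1 − r²) = -0.1610·√135/√0.974079 = -1.8954.
df = n − 2 = 135.
One-sided p ≈ 0.0301, which is ≥ 0.01, so fail to reject H₀.
The data do not give significant evidence of a linear association between page load time and website conversion rate.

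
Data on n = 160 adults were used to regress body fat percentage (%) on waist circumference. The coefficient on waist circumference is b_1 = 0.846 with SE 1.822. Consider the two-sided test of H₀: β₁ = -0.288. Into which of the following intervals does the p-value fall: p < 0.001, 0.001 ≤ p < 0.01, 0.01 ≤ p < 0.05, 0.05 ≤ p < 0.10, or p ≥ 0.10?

t = (0.846 − (-0.288)) / 1.822 = 0.622.
df = n − 2 = 160 − 2 = 158.
Two-sided p = 2·P(T_{158} > |t|) ≈ 0.5346.
So p ≥ 0.10.

p ≥ 0.10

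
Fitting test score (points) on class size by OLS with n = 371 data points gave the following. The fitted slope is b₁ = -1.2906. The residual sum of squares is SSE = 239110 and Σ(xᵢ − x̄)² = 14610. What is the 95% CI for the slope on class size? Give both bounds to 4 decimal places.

(-1.7047, -0.8765)

MSE = SSE/(n − 2) = 239110/369 = 647.995.
SE(b₁) = √(MSE/Sₓₓ) = √(647.995/14610) = 0.210601.
df = n − 2 = 369.
t* = t_{0.025, 369} = 1.966414.
Margin = t* × SE = 1.966414 × 0.210601 = 0.414129.
CI: -1.2906 ± 0.414129 → (-1.7047, -0.8765).
With 95% confidence, each one-unit increase in class size is associated with a change of between -1.7047 and -0.8765 points in test score.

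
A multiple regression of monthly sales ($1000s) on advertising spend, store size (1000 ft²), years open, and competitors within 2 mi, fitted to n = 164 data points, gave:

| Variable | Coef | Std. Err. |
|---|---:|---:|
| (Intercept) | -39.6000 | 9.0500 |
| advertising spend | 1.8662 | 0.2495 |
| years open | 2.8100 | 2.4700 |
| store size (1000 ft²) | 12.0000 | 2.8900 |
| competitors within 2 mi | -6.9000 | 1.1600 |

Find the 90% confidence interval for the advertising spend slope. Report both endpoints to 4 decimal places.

Read off: b = 1.8662, SE = 0.2495 for advertising spend.
df = n − k − 1 = 164 − 4 − 1 = 159.
t* = t_{0.05, 159} = 1.654494.
Margin = t* × SE = 1.654494 × 0.2495 = 0.412796.
CI: 1.8662 ± 0.412796 → (1.4534, 2.2790).

(1.4534, 2.2790)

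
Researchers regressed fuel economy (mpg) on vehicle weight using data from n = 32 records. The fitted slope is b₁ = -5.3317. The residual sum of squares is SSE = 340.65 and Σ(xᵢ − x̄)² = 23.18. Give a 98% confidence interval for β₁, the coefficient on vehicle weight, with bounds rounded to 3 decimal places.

MSE = SSE/(n − 2) = 340.65/30 = 11.355.
SE(b₁) = √(MSE/Sₓₓ) = √(11.355/23.18) = 0.699901.
df = n − 2 = 30.
t* = t_{0.01, 30} = 2.457262.
Margin = t* × SE = 2.457262 × 0.699901 = 1.71984.
CI: -5.3317 ± 1.71984 → (-7.052, -3.612).
With 98% confidence, each one-unit increase in vehicle weight is associated with a change of between -7.052 and -3.612 mpg in fuel economy.

(-7.052, -3.612)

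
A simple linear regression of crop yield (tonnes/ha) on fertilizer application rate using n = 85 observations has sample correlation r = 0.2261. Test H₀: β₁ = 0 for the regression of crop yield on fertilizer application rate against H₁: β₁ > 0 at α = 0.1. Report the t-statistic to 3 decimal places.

t = 2.115

t = r·√(n − 2)/√(1 − r²) = 0.2261·√83/√0.948879 = 2.115.
df = n − 2 = 83.
One-sided p ≈ 0.0187, which is < 0.1, so reject H₀.
There is evidence of a linear association between fertilizer application rate and crop yield.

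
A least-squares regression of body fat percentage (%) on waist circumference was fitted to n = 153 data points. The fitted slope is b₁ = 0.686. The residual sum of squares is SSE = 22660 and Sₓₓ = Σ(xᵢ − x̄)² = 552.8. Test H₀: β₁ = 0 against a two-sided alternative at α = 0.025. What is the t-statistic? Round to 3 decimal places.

MSE = SSE/(n − 2) = 22660/151 = 150.066.
SE(b₁) = √(MSE/Sₓₓ) = √(150.066/552.8) = 0.521024.
t = 0.686 / 0.521024 = 1.317.
df = n − 2 = 151.
Two-sided p ≈ 0.1900, which is ≥ 0.025, so fail to reject H₀.
The data do not give significant evidence of an association between waist circumference and body fat percentage.

t = 1.317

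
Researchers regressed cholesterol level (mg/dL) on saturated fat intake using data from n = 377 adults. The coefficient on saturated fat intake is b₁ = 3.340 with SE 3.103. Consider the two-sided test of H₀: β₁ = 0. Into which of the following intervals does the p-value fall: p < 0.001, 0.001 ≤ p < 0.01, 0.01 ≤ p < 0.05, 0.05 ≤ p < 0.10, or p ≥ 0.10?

p ≥ 0.10

t = 3.340 / 3.103 = 1.076.
df = n − 2 = 377 − 2 = 375.
Two-sided p = 2·P(T_{375} > |t|) ≈ 0.2825.
So p ≥ 0.10.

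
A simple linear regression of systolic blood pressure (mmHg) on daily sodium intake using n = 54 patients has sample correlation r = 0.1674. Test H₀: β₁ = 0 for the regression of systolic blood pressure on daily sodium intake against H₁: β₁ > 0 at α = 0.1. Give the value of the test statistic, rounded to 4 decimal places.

t = r·√(n − 2)/√(1 − r²) = 0.1674·√52/√0.971977 = 1.2244.
df = n − 2 = 52.
One-sided p ≈ 0.1132, which is ≥ 0.1, so fail to reject H₀.
The data do not give significant evidence of a linear association between daily sodium intake and systolic blood pressure.

t = 1.2244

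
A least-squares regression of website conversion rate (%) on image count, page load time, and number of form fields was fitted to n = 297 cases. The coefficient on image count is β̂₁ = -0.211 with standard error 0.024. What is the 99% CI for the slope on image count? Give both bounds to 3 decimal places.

df = n − k − 1 = 297 − 3 − 1 = 293.
t* = t_{0.005, 293} = 2.592713.
Margin = t* × SE = 2.592713 × 0.024 = 0.06223.
CI: -0.211 ± 0.06223 → (-0.273, -0.149).
With 99% confidence, each one-unit increase in image count is associated with a change of between -0.273 and -0.149 % in website conversion rate, holding the other predictors fixed.

(-0.273, -0.149)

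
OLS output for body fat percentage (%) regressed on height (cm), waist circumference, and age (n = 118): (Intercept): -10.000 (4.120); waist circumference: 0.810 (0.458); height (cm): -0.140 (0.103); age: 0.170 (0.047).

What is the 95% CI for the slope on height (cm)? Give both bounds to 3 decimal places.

Read off: b = -0.140, SE = 0.103 for height (cm).
df = n − k − 1 = 118 − 3 − 1 = 114.
t* = t_{0.025, 114} = 1.980992.
Margin = t* × SE = 1.980992 × 0.103 = 0.20404.
CI: -0.140 ± 0.20404 → (-0.344, 0.064).

(-0.344, 0.064)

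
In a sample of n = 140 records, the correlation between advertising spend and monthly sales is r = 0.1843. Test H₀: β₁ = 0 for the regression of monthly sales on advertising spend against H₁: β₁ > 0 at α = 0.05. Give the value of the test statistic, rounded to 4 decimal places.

t = 2.2028

t = r·√(n − 2)/√(1 − r²) = 0.1843·√138/√0.966034 = 2.2028.
df = n − 2 = 138.
One-sided p ≈ 0.0146, which is < 0.05, so reject H₀.
There is evidence of a linear association between advertising spend and monthly sales.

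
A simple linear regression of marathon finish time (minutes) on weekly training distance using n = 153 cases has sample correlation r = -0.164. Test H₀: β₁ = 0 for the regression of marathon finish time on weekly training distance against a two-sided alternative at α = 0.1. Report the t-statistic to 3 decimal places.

t = r·√(n − 2)/√(1 − r²) = -0.164·√151/√0.973104 = -2.043.
df = n − 2 = 151.
Two-sided p ≈ 0.0428, which is < 0.1, so reject H₀.
There is evidence of a linear association between weekly training distance and marathon finish time.

t = -2.043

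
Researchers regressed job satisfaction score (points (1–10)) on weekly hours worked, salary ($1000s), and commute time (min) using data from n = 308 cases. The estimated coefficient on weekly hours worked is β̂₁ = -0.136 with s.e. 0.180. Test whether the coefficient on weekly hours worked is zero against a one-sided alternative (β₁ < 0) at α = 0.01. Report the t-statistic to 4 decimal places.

H₀: β₁ = 0 vs H₁: β₁ < 0.
t = (β̂₁ − β₁⁰)/SE = -0.136 / 0.180 = -0.7556.
df = n − k − 1 = 308 − 3 − 1 = 304.
One-sided p ≈ 0.2253, which is ≥ 0.01, so fail to reject H₀.
The data do not give significant evidence that the true slope on weekly hours worked is negative, holding the other predictors fixed.

t = -0.7556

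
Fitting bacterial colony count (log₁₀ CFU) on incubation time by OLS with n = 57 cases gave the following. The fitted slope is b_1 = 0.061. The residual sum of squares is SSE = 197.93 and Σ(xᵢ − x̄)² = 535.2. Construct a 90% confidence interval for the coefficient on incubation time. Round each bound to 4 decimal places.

(-0.0762, 0.1982)

MSE = SSE/(n − 2) = 197.93/55 = 3.59873.
SE(b_1) = √(MSE/Sₓₓ) = √(3.59873/535.2) = 0.0820005.
df = n − 2 = 55.
t* = t_{0.05, 55} = 1.673034.
Margin = t* × SE = 1.673034 × 0.0820005 = 0.137190.
CI: 0.061 ± 0.137190 → (-0.0762, 0.1982).
With 90% confidence, each one-unit increase in incubation time is associated with a change of between -0.0762 and 0.1982 log₁₀ CFU in bacterial colony count.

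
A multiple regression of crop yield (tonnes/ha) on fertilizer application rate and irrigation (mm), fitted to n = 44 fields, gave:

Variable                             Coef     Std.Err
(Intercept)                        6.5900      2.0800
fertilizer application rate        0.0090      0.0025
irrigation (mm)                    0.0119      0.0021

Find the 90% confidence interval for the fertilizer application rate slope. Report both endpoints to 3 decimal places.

Read off: b = 0.0090, SE = 0.0025 for fertilizer application rate.
df = n − k − 1 = 44 − 2 − 1 = 41.
t* = t_{0.05, 41} = 1.682878.
Margin = t* × SE = 1.682878 × 0.0025 = 0.00421.
CI: 0.0090 ± 0.00421 → (0.005, 0.013).

(0.005, 0.013)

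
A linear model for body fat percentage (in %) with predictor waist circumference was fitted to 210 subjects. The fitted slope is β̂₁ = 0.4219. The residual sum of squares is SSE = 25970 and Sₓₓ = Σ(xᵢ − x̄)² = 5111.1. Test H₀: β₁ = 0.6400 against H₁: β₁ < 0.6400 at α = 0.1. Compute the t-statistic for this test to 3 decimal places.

t = -1.395

MSE = SSE/(n − 2) = 25970/208 = 124.856.
SE(β̂₁) = √(MSE/Sₓₓ) = √(124.856/5111.1) = 0.156296.
t = (0.4219 − 0.6400) / 0.156296 = -1.395.
df = n − 2 = 208.
One-sided p ≈ 0.0822, which is < 0.1, so reject H₀.
There is evidence that the true slope on waist circumference is below 0.6400 % per unit.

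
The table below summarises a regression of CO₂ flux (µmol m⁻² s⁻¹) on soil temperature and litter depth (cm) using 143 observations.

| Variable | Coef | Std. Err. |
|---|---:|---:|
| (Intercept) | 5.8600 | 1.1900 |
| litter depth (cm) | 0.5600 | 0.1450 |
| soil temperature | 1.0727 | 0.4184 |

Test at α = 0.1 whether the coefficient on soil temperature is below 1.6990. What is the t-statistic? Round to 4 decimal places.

t = -1.4969

Read off: b = 1.0727, SE = 0.4184 for soil temperature.
H₀: β₁ = 1.6990 vs H₁: β₁ < 1.6990.
t = (1.0727 − 1.6990) / 0.4184 = -1.4969.
df = n − k − 1 = 143 − 2 − 1 = 140.
One-sided p ≈ 0.0683, which is < 0.1, so reject H₀.
There is evidence that the true slope on soil temperature is below 1.6990 µmol m⁻² s⁻¹ per unit, holding the other predictors fixed.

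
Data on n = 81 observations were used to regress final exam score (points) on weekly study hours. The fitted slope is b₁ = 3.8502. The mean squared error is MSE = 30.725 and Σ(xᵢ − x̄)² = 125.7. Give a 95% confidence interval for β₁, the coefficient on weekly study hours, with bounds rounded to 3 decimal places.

SE(b₁) = √(MSE/Sₓₓ) = √(30.725/125.7) = 0.4944.
df = n − 2 = 79.
t* = t_{0.025, 79} = 1.99045.
Margin = t* × SE = 1.99045 × 0.4944 = 0.98408.
CI: 3.8502 ± 0.98408 → (2.866, 4.834).
With 95% confidence, each one-unit increase in weekly study hours is associated with a change of between 2.866 and 4.834 points in final exam score.

(2.866, 4.834)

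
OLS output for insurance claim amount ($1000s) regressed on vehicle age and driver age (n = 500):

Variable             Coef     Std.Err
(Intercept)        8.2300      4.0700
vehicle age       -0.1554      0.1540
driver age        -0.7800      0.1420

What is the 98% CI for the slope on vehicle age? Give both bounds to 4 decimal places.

(-0.5148, 0.2040)

Read off: b = -0.1554, SE = 0.1540 for vehicle age.
df = n − k − 1 = 500 − 2 − 1 = 497.
t* = t_{0.01, 497} = 2.333874.
Margin = t* × SE = 2.333874 × 0.1540 = 0.359417.
CI: -0.1554 ± 0.359417 → (-0.5148, 0.2040).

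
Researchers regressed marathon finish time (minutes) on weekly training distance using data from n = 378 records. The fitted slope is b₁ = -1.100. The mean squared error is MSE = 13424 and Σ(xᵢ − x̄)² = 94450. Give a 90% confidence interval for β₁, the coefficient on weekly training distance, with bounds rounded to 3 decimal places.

SE(b₁) = √(MSE/Sₓₓ) = √(13424/94450) = 0.376999.
df = n − 2 = 376.
t* = t_{0.05, 376} = 1.648916.
Margin = t* × SE = 1.648916 × 0.376999 = 0.62164.
CI: -1.100 ± 0.62164 → (-1.722, -0.478).
With 90% confidence, each one-unit increase in weekly training distance is associated with a change of between -1.722 and -0.478 minutes in marathon finish time.

(-1.722, -0.478)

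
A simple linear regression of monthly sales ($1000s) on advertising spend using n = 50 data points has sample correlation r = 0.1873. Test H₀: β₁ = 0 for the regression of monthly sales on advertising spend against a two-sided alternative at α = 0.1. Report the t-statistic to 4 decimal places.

t = r·√(n − 2)/√(1 − r²) = 0.1873·√48/√0.964919 = 1.3210.
df = n − 2 = 48.
Two-sided p ≈ 0.1928, which is ≥ 0.1, so fail to reject H₀.
The data do not give significant evidence of a linear association between advertising spend and monthly sales.

t = 1.3210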